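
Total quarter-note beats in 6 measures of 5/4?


Working:
Time signature 5/4: the bottom number 4 means the quarter note gets one count
The top number 5 means 5 quarter-note beats per measure
Total = 5 × 6 measures
= 30 quarter-note beats


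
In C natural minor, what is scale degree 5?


Solution.
Natural minor scale pattern: W-H-W-W-H-W-W (2-1-2-2-1-2-2 semitones)
Starting from C:
  C + 2 semitones → D
  D + 1 semitone → Eb
  Eb + 2 semitones → F
  F + 2 semitones → G
  G + 1 semitone → Ab
  Ab + 2 semitones → Bb
  Bb + 2 semitones → C
Scale: C D Eb F G Ab Bb
Degree 5 = G


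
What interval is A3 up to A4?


Solution.
Letter names: A → A spans 8 letter names → an octave
Semitones: A3 → A4 = 12 half-steps
An octave of 12 semitones is a perfect octave
= perfect octave


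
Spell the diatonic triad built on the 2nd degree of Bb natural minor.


Let's work it out.
Bb natural minor scale: Bb C Db Eb F Gb Ab
Diatonic triad on degree 2 stacks scale notes 2, 4, 6: C Eb Gb
C→Eb = 3 semitones; C→Gb = 6 semitones → diminished triad
= C Eb Gb (diminished)


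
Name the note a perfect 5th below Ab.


Step by step:
A 5th spans 5 letter names, so from A we land on D
A perfect 5th = 7 semitones below Ab
Spell D at that pitch: Db
= Db


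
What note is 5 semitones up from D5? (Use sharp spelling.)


Solution.
D5: chromatic position 2 in octave 5 → absolute = 5×12 + 2 = 62
Transpose up 5: 62 + 5 = 67
67 = 5×12 + 7 → G in octave 5
Result = G5


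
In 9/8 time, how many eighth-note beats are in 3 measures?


Solution.
Time signature 9/8: the bottom number 8 means the eighth note gets one count
The top number 9 means 9 eighth-note beats per measure
Total = 9 × 3 measures
= 27 eighth-note beats


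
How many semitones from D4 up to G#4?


Working:
Absolute semitone position = octave×12 + chromatic position
D4: 4×12 + 2 = 50
G#4: 4×12 + 8 = 56
Difference = 56 - 50 = 6
= 6 semitones


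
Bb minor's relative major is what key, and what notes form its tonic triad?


Working:
The relative major shares the key signature and is a minor 3rd above the minor tonic
A minor 3rd above Bb is Db
→ relative major of Bb minor is Db major
Tonic triad of Db major = root + major 3rd + perfect 5th = Db F Ab
= Db major; triad = Db F Ab


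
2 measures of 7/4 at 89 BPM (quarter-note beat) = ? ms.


Solution.
Quarter-note beat duration = 60000 / 89 ms
Beats per measure (7/4) = 7
One measure = 7 × 60000 / 89 = 420000 / 89 ms
2 measures = 2 × 420000 / 89 = 840000 / 89
= 9438.2 ms


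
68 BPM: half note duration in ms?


One quarter-note beat = 60000 / BPM = 60000 / 68 ms
Half note = 2 × quarter note
Duration = 2 × 60000 / 68 = 120000 / 68
= 1764.7 ms


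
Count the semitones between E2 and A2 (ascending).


Solution.
Absolute semitone position = octave×12 + chromatic position
E2: 2×12 + 4 = 28
A2: 2×12 + 9 = 33
Difference = 33 - 28 = 5
= 5 semitones


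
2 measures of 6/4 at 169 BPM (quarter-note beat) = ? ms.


Solution.
Quarter-note beat duration = 60000 / 169 ms
Beats per measure (6/4) = 6
One measure = 6 × 60000 / 169 = 360000 / 169 ms
2 measures = 2 × 360000 / 169 = 720000 / 169
= 4260.4 ms


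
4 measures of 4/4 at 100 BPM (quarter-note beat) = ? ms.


Solution.
Quarter-note beat duration = 60000 / 100 ms
Beats per measure (4/4) = 4
One measure = 4 × 60000 / 100 = 240000 / 100 ms
4 measures = 4 × 240000 / 100 = 960000 / 100
= 9600.0 ms


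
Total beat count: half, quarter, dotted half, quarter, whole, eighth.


Beat values:
  half = 2 beats
  quarter = 1 beat
  dotted half = 3 beats
  quarter = 1 beat
  whole = 4 beats
  eighth = 0.5 beats
Sum = 2 + 1 + 3 + 1 + 4 + 0.5
= 11.5 beats


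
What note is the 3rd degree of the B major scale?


Let's work it out.
Major scale pattern: W-W-H-W-W-W-H (2-2-1-2-2-2-1 semitones)
Starting from B:
  B + 2 semitones → C#
  C# + 2 semitones → D#
  D# + 1 semitone → E
  E + 2 semitones → F#
  F# + 2 semitones → G#
  G# + 2 semitones → A#
  A# + 1 semitone → B
Scale: B C# D# E F# G# A#
Degree 3 = D#


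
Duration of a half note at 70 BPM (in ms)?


Step by step:
One quarter-note beat = 60000 / BPM = 60000 / 70 ms
Half note = 2 × quarter note
Duration = 2 × 60000 / 70 = 120000 / 70
= 1714.3 ms


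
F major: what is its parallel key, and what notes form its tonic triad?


Solution.
Parallel keys share the same tonic but differ in mode
F major → parallel is F minor
Tonic triad of F minor = F Ab C
= F minor; triad = F Ab C


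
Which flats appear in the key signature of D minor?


Step by step:
Flat minor keys: A(0), D(1), G(2), C(3), F(4), Bb(5), Eb(6), Ab(7)
D minor has 1 flat
Order of flats: Bb Eb Ab Db Gb Cb Fb → first 1: Bb
= Bb


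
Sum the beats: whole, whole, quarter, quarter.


Step by step:
Beat values:
  whole = 4 beats
  whole = 4 beats
  quarter = 1 beat
  quarter = 1 beat
Sum = 4 + 4 + 1 + 1
= 10 beats


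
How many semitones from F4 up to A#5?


Step by step:
Absolute semitone position = octave×12 + chromatic position
F4: 4×12 + 5 = 53
A#5: 5×12 + 10 = 70
Difference = 70 - 53 = 17
= 17 semitones


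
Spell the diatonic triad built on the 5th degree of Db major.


Working:
Db major scale: Db Eb F Gb Ab Bb C
Diatonic triad on degree 5 stacks scale notes 5, 7, 2: Ab C Eb
Ab→C = 4 semitones; Ab→Eb = 7 semitones → major triad
= Ab C Eb (major)


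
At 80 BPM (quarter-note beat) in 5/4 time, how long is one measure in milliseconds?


Reasoning:
Quarter-note beat duration = 60000 / 80 ms
Beats per measure (5/4) = 5
One measure = 5 × 60000 / 80 = 300000 / 80 ms
= 3750.0 ms


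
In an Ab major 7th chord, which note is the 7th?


Working:
Major 7th chord = root + major 3rd + perfect 5th + major 7th
Seventh chords stack in thirds, so the letter names are A-C-E-G
Root: Ab
Major 3rd above Ab: C
Perfect 5th above Ab: Eb
Major 7th above Ab: G
The 7th = G


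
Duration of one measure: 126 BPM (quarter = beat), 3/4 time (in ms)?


Solution.
Quarter-note beat duration = 60000 / 126 ms
Beats per measure (3/4) = 3
One measure = 3 × 60000 / 126 = 180000 / 126 ms
= 1428.6 ms


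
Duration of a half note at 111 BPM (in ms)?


Solution.
One quarter-note beat = 60000 / BPM = 60000 / 111 ms
Half note = 2 × quarter note
Duration = 2 × 60000 / 111 = 120000 / 111
= 1081.1 ms


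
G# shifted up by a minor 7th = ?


Step by step:
minor 7th: 7 letter names, 10 semitones
Letter: G + 6 → F
Pitch: G# + 10 semitones, spelled as an F → F#
= F#


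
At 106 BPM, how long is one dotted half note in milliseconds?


Reasoning:
One quarter-note beat = 60000 / BPM = 60000 / 106 ms
Dotted half note = 3 × quarter note
Duration = 3 × 60000 / 106 = 180000 / 106
= 1698.1 ms


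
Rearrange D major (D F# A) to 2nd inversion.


Root position: D F# A
2nd inversion: move root and 3rd up an octave
Bass note: A
Notes (bottom to top) = A D F#


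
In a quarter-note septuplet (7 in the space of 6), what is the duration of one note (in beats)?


Step by step:
Septuplet: 7 notes occupy the space of 6 quarter notes
Space = 6 × 1 = 6 beats
Each septuplet note = 6 / 7 = 6/7 beats
= 6/7 beats


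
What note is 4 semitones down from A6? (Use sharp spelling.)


A6: chromatic position 9 in octave 6 → absolute = 6×12 + 9 = 81
Transpose down 4: 81 - 4 = 77
77 = 6×12 + 5 → F in octave 6
Result = F6


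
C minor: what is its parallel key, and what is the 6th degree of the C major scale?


Parallel keys share the same tonic but differ in mode
C minor → parallel is C major
C major scale: C D E F G A B
= C major; 6th degree = A


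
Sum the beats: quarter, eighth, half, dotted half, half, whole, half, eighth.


Step by step:
Beat values:
  quarter = 1 beat
  eighth = 0.5 beats
  half = 2 beats
  dotted half = 3 beats
  half = 2 beats
  whole = 4 beats
  half = 2 beats
  eighth = 0.5 beats
Sum = 1 + 0.5 + 2 + 3 + 2 + 4 + 2 + 0.5
= 15 beats


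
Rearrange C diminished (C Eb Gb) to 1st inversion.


Reasoning:
Root position: C Eb Gb
1st inversion: move root up an octave
Bass note: Eb
Notes (bottom to top) = Eb Gb C


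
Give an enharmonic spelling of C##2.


Step by step:
Enharmonic notes sound the same pitch but are spelled with different letter names
C## and D name the same pitch class
= D2


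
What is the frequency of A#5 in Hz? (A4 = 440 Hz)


Working:
f = 440 × 2^(n/12) where n = semitones from A4
A#5: 13 semitones from A4
f = 440 × 2^(13/12)
f = 932.33 Hz


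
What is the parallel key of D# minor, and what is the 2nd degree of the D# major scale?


Parallel keys share the same tonic but differ in mode
D# minor → parallel is D# major
D# major scale: D# E# F## G# A# B# C##
= D# major; 2nd degree = E#


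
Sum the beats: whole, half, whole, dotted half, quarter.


Beat values:
  whole = 4 beats
  half = 2 beats
  whole = 4 beats
  dotted half = 3 beats
  quarter = 1 beat
Sum = 4 + 2 + 4 + 3 + 1
= 14 beats


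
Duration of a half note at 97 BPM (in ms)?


Let's work it out.
One quarter-note beat = 60000 / BPM = 60000 / 97 ms
Half note = 2 × quarter note
Duration = 2 × 60000 / 97 = 120000 / 97
= 1237.1 ms


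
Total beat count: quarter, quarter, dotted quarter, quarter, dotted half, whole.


Step by step:
Beat values:
  quarter = 1 beat
  quarter = 1 beat
  dotted quarter = 1.5 beats
  quarter = 1 beat
  dotted half = 3 beats
  whole = 4 beats
Sum = 1 + 1 + 1.5 + 1 + 3 + 4
= 11.5 beats


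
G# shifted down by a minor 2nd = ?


Solution.
minor 2nd: 2 letter names, 1 semitones
Letter: G - 1 → F
Pitch: G# - 1 semitones, spelled as an F → F##
= F##


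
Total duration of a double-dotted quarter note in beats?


Base quarter note = 1 beat
Dot 1 adds half the previous value: +1/2
Dot 2 adds half the previous value: +1/4
One double-dotted quarter = 1 + 1/2 + 1/4 = 7/4
= 7/4 beats


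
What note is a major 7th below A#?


Step by step:
A 7th spans 7 letter names, so from A we land on B
A major 7th = 11 semitones below A#
Spell B at that pitch: B
= B


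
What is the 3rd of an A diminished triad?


Diminished triad = root + minor 3rd (3 semitones) + diminished 5th (6 semitones)
A triad on A stacks thirds, so the chord tones use letter names A-C-E
Root: A
Minor 3rd above A: C
Diminished 5th above A: Eb
The 3rd = C


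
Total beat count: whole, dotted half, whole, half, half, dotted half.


Beat values:
  whole = 4 beats
  dotted half = 3 beats
  whole = 4 beats
  half = 2 beats
  half = 2 beats
  dotted half = 3 beats
Sum = 4 + 3 + 4 + 2 + 2 + 3
= 18 beats


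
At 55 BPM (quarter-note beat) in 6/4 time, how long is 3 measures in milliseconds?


Quarter-note beat duration = 60000 / 55 ms
Beats per measure (6/4) = 6
One measure = 6 × 60000 / 55 = 360000 / 55 ms
3 measures = 3 × 360000 / 55 = 1080000 / 55
= 19636.4 ms


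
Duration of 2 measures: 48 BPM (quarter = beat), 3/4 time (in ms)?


Reasoning:
Quarter-note beat duration = 60000 / 48 ms
Beats per measure (3/4) = 3
One measure = 3 × 60000 / 48 = 180000 / 48 ms
2 measures = 2 × 180000 / 48 = 360000 / 48
= 7500.0 ms


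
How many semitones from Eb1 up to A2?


Absolute semitone position = octave×12 + chromatic position
Eb1: 1×12 + 3 = 15
A2: 2×12 + 9 = 33
Difference = 33 - 15 = 18
= 18 semitones


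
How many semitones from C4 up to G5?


Working:
Absolute semitone position = octave×12 + chromatic position
C4: 4×12 + 0 = 48
G5: 5×12 + 7 = 67
Difference = 67 - 48 = 19
= 19 semitones


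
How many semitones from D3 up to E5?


Step by step:
Absolute semitone position = octave×12 + chromatic position
D3: 3×12 + 2 = 38
E5: 5×12 + 4 = 64
Difference = 64 - 38 = 26
= 26 semitones


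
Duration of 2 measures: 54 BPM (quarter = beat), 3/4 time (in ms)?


Solution.
Quarter-note beat duration = 60000 / 54 ms
Beats per measure (3/4) = 3
One measure = 3 × 60000 / 54 = 180000 / 54 ms
2 measures = 2 × 180000 / 54 = 360000 / 54
= 6666.7 ms


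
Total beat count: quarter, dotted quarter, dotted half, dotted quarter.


Reasoning:
Beat values:
  quarter = 1 beat
  dotted quarter = 1.5 beats
  dotted half = 3 beats
  dotted quarter = 1.5 beats
Sum = 1 + 1.5 + 3 + 1.5
= 7 beats


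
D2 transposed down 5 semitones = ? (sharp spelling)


Solution.
D2: chromatic position 2 in octave 2 → absolute = 2×12 + 2 = 26
Transpose down 5: 26 - 5 = 21
21 = 1×12 + 9 → A in octave 1
Result = A1


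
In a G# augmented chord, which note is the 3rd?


Step by step:
Augmented triad = root + major 3rd (4 semitones) + augmented 5th (8 semitones)
A triad on G# stacks thirds, so the chord tones use letter names G-B-D
Root: G#
Major 3rd above G#: B#
Augmented 5th above G#: D##
The 3rd = B#


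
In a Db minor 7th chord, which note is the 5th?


Working:
Minor 7th chord = root + minor 3rd + perfect 5th + minor 7th
Seventh chords stack in thirds, so the letter names are D-F-A-C
Root: Db
Minor 3rd above Db: Fb
Perfect 5th above Db: Ab
Minor 7th above Db: Cb
The 5th = Ab


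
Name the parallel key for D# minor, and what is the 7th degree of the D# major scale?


Working:
Parallel keys share the same tonic but differ in mode
D# minor → parallel is D# major
D# major scale: D# E# F## G# A# B# C##
= D# major; 7th degree = C##


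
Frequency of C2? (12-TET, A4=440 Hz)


Let's work it out.
f = 440 × 2^(n/12) where n = semitones from A4
C2: -33 semitones from A4
f = 440 × 2^(-33/12)
f = 65.41 Hz


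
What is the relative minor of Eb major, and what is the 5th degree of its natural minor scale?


Reasoning:
The relative minor shares the major's key signature and starts on its 6th degree
6th degree = a major 6th above the tonic; a major 6th above Eb is C
→ relative minor of Eb major is C minor
C natural minor scale: C D Eb F G Ab Bb
= C minor; 5th degree = G


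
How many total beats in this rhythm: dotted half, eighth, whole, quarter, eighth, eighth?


Beat values:
  dotted half = 3 beats
  eighth = 0.5 beats
  whole = 4 beats
  quarter = 1 beat
  eighth = 0.5 beats
  eighth = 0.5 beats
Sum = 3 + 0.5 + 4 + 1 + 0.5 + 0.5
= 9.5 beats


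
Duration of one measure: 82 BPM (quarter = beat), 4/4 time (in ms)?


Quarter-note beat duration = 60000 / 82 ms
Beats per measure (4/4) = 4
One measure = 4 × 60000 / 82 = 240000 / 82 ms
= 2926.8 ms


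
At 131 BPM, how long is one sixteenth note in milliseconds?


Reasoning:
One quarter-note beat = 60000 / BPM = 60000 / 131 ms
Sixteenth note = 1/4 × quarter note
Duration = 1/4 × 60000 / 131 = 15000 / 131
= 114.5 ms


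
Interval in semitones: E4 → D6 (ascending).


Step by step:
Absolute semitone position = octave×12 + chromatic position
E4: 4×12 + 4 = 52
D6: 6×12 + 2 = 74
Difference = 74 - 52 = 22
= 22 semitones


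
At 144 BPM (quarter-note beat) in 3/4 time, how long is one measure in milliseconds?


Step by step:
Quarter-note beat duration = 60000 / 144 ms
Beats per measure (3/4) = 3
One measure = 3 × 60000 / 144 = 180000 / 144 ms
= 1250.0 ms


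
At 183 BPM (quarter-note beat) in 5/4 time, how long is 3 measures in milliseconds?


Solution.
Quarter-note beat duration = 60000 / 183 ms
Beats per measure (5/4) = 5
One measure = 5 × 60000 / 183 = 300000 / 183 ms
3 measures = 3 × 300000 / 183 = 900000 / 183
= 4918.0 ms


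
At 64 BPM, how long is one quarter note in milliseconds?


Step by step:
One quarter-note beat = 60000 / BPM = 60000 / 64 ms
Duration = 60000 / 64
= 937.5 ms


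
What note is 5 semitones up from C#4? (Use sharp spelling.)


C#4: chromatic position 1 in octave 4 → absolute = 4×12 + 1 = 49
Transpose up 5: 49 + 5 = 54
54 = 4×12 + 6 → F# in octave 4
Result = F#4


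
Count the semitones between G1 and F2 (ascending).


Step by step:
Absolute semitone position = octave×12 + chromatic position
G1: 1×12 + 7 = 19
F2: 2×12 + 5 = 29
Difference = 29 - 19 = 10
= 10 semitones


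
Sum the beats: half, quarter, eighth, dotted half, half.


Step by step:
Beat values:
  half = 2 beats
  quarter = 1 beat
  eighth = 0.5 beats
  dotted half = 3 beats
  half = 2 beats
Sum = 2 + 1 + 0.5 + 3 + 2
= 8.5 beats


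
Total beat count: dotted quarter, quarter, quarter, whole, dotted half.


Step by step:
Beat values:
  dotted quarter = 1.5 beats
  quarter = 1 beat
  quarter = 1 beat
  whole = 4 beats
  dotted half = 3 beats
Sum = 1.5 + 1 + 1 + 4 + 3
= 10.5 beats


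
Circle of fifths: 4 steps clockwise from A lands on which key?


Solution.
Each clockwise step on the circle of fifths moves up a perfect 5th
From A: A → E → B → F#/Gb → Db
= Db


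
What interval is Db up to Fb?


Let's work it out.
Letter names: D → F spans 3 letter names → a 3rd
Semitones: Db → Fb = 3 half-steps
A 3rd of 3 semitones is a minor 3rd
= minor 3rd


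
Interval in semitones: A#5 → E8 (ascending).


Absolute semitone position = octave×12 + chromatic position
A#5: 5×12 + 10 = 70
E8: 8×12 + 4 = 100
Difference = 100 - 70 = 30
= 30 semitones


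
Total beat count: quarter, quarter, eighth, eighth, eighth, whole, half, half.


Working:
Beat values:
  quarter = 1 beat
  quarter = 1 beat
  eighth = 0.5 beats
  eighth = 0.5 beats
  eighth = 0.5 beats
  whole = 4 beats
  half = 2 beats
  half = 2 beats
Sum = 1 + 1 + 0.5 + 0.5 + 0.5 + 4 + 2 + 2
= 11.5 beats


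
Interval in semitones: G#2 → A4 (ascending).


Absolute semitone position = octave×12 + chromatic position
G#2: 2×12 + 8 = 32
A4: 4×12 + 9 = 57
Difference = 57 - 32 = 25
= 25 semitones


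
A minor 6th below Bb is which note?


Reasoning:
A 6th spans 6 letter names, so from B we land on D
A minor 6th = 8 semitones below Bb
Spell D at that pitch: D
= D


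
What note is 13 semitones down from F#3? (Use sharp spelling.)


Step by step:
F#3: chromatic position 6 in octave 3 → absolute = 3×12 + 6 = 42
Transpose down 13: 42 - 13 = 29
29 = 2×12 + 5 → F in octave 2
Result = F2


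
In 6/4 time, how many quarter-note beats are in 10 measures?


Time signature 6/4: the bottom number 4 means the quarter note gets one count
The top number 6 means 6 quarter-note beats per measure
Total = 6 × 10 measures
= 60 quarter-note beats


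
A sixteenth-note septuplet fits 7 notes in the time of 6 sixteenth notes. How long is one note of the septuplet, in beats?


Septuplet: 7 notes occupy the space of 6 sixteenth notes
Space = 6 × 1/4 = 3/2 beats
Each septuplet note = 3/2 / 7 = 3/14 beats
= 3/14 beats


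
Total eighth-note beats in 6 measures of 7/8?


Time signature 7/8: the bottom number 8 means the eighth note gets one count
The top number 7 means 7 eighth-note beats per measure
Total = 7 × 6 measures
= 42 eighth-note beats


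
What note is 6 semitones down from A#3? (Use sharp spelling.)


Let's work it out.
A#3: chromatic position 10 in octave 3 → absolute = 3×12 + 10 = 46
Transpose down 6: 46 - 6 = 40
40 = 3×12 + 4 → E in octave 3
Result = E3


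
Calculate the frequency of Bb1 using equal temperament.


Let's work it out.
f = 440 × 2^(n/12) where n = semitones from A4
Bb1: -35 semitones from A4
f = 440 × 2^(-35/12)
f = 58.27 Hz


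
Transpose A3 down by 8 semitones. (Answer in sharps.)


Working:
A3: chromatic position 9 in octave 3 → absolute = 3×12 + 9 = 45
Transpose down 8: 45 - 8 = 37
37 = 3×12 + 1 → C# in octave 3
Result = C#3


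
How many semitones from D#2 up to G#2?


Solution.
Absolute semitone position = octave×12 + chromatic position
D#2: 2×12 + 3 = 27
G#2: 2×12 + 8 = 32
Difference = 32 - 27 = 5
= 5 semitones


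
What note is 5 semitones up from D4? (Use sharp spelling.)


D4: chromatic position 2 in octave 4 → absolute = 4×12 + 2 = 50
Transpose up 5: 50 + 5 = 55
55 = 4×12 + 7 → G in octave 4
Result = G4


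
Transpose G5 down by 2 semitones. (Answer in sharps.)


Let's work it out.
G5: chromatic position 7 in octave 5 → absolute = 5×12 + 7 = 67
Transpose down 2: 67 - 2 = 65
65 = 5×12 + 5 → F in octave 5
Result = F5


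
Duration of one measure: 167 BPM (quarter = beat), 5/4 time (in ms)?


Quarter-note beat duration = 60000 / 167 ms
Beats per measure (5/4) = 5
One measure = 5 × 60000 / 167 = 300000 / 167 ms
= 1796.4 ms


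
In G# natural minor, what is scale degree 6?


Solution.
Natural minor scale pattern: W-H-W-W-H-W-W (2-1-2-2-1-2-2 semitones)
Starting from G#:
  G# + 2 semitones → A#
  A# + 1 semitone → B
  B + 2 semitones → C#
  C# + 2 semitones → D#
  D# + 1 semitone → E
  E + 2 semitones → F#
  F# + 2 semitones → G#
Scale: G# A# B C# D# E F#
Degree 6 = E


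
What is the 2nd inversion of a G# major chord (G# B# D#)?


Root position: G# B# D#
2nd inversion: move root and 3rd up an octave
Bass note: D#
Notes (bottom to top) = D# G# B#


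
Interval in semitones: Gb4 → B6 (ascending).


Working:
Absolute semitone position = octave×12 + chromatic position
Gb4: 4×12 + 6 = 54
B6: 6×12 + 11 = 83
Difference = 83 - 54 = 29
= 29 semitones


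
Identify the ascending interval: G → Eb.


Letter names: G → E spans 6 letter names → a 6th
Semitones: G → Eb = 8 half-steps
A 6th of 8 semitones is a minor 6th
= minor 6th


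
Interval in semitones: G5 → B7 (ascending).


Let's work it out.
Absolute semitone position = octave×12 + chromatic position
G5: 5×12 + 7 = 67
B7: 7×12 + 11 = 95
Difference = 95 - 67 = 28
= 28 semitones


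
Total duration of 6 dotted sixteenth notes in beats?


Solution.
Base sixteenth note = 1/4 beats
Dot 1 adds half the previous value: +1/8
One dotted sixteenth = 1/4 + 1/8 = 3/8
6 of them = 6 × 3/8 = 9/4
= 9/4 beats


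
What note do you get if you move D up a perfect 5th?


Step by step:
perfect 5th: 5 letter names, 7 semitones
Letter: D + 4 → A
Pitch: D + 7 semitones, spelled as an A → A
= A


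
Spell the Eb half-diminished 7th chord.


Reasoning:
Half-diminished 7th chord = root + minor 3rd + diminished 5th + minor 7th
Seventh chords stack in thirds, so the letter names are E-G-B-D
Root: Eb
Minor 3rd above Eb: Gb
Diminished 5th above Eb: Bbb
Minor 7th above Eb: Db
Chord = Eb Gb Bbb Db


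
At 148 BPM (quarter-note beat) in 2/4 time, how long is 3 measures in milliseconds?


Step by step:
Quarter-note beat duration = 60000 / 148 ms
Beats per measure (2/4) = 2
One measure = 2 × 60000 / 148 = 120000 / 148 ms
3 measures = 3 × 120000 / 148 = 360000 / 148
= 2432.4 ms


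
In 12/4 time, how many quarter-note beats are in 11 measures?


Solution.
Time signature 12/4: the bottom number 4 means the quarter note gets one count
The top number 12 means 12 quarter-note beats per measure
Total = 12 × 11 measures
= 132 quarter-note beats


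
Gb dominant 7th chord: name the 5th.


Reasoning:
Dominant 7th chord = root + major 3rd + perfect 5th + minor 7th
Seventh chords stack in thirds, so the letter names are G-B-D-F
Root: Gb
Major 3rd above Gb: Bb
Perfect 5th above Gb: Db
Minor 7th above Gb: Fb
The 5th = Db


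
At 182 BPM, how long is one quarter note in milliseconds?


Solution.
One quarter-note beat = 60000 / BPM = 60000 / 182 ms
Duration = 60000 / 182
= 329.7 ms


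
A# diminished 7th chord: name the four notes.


Step by step:
Diminished 7th chord = root + minor 3rd + diminished 5th + diminished 7th
Seventh chords stack in thirds, so the letter names are A-C-E-G
Root: A#
Minor 3rd above A#: C#
Diminished 5th above A#: E
Diminished 7th above A#: G
Chord = A# C# E G


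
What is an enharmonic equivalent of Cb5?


Enharmonic notes sound the same pitch but are spelled with different letter names
Cb and B name the same pitch class
Octave numbers change at C, so Cb5 = B4
= B4


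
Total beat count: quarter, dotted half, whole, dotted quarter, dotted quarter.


Step by step:
Beat values:
  quarter = 1 beat
  dotted half = 3 beats
  whole = 4 beats
  dotted quarter = 1.5 beats
  dotted quarter = 1.5 beats
Sum = 1 + 3 + 4 + 1.5 + 1.5
= 11 beats


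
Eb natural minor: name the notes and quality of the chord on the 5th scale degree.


Step by step:
Eb natural minor scale: Eb F Gb Ab Bb Cb Db
Diatonic triad on degree 5 stacks scale notes 5, 7, 2: Bb Db F
Bb→Db = 3 semitones; Bb→F = 7 semitones → minor triad
= Bb Db F (minor)


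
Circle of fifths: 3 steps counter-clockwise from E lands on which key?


Solution.
Each counter-clockwise step moves down a perfect 5th (= up a perfect 4th)
From E: E → A → D → G
= G


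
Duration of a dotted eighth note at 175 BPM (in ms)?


Solution.
One quarter-note beat = 60000 / BPM = 60000 / 175 ms
Dotted eighth note = 3/4 × quarter note
Duration = 3/4 × 60000 / 175 = 45000 / 175
= 257.1 ms


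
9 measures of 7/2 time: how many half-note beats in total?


Time signature 7/2: the bottom number 2 means the half note gets one count
The top number 7 means 7 half-note beats per measure
Total = 7 × 9 measures
= 63 half-note beats


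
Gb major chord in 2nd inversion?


Root position: Gb Bb Db
2nd inversion: move root and 3rd up an octave
Bass note: Db
Notes (bottom to top) = Db Gb Bb


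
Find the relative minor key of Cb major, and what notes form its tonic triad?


Step by step:
The relative minor shares the major's key signature and starts on its 6th degree
6th degree = a major 6th above the tonic; a major 6th above Cb is Ab
→ relative minor of Cb major is Ab minor
Tonic triad of Ab minor = root + minor 3rd + perfect 5th = Ab Cb Eb
= Ab minor; triad = Ab Cb Eb


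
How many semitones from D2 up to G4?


Working:
Absolute semitone position = octave×12 + chromatic position
D2: 2×12 + 2 = 26
G4: 4×12 + 7 = 55
Difference = 55 - 26 = 29
= 29 semitones


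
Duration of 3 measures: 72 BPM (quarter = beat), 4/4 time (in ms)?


Quarter-note beat duration = 60000 / 72 ms
Beats per measure (4/4) = 4
One measure = 4 × 60000 / 72 = 240000 / 72 ms
3 measures = 3 × 240000 / 72 = 720000 / 72
= 10000.0 ms


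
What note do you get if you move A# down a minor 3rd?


Step by step:
minor 3rd: 3 letter names, 3 semitones
Letter: A - 2 → F
Pitch: A# - 3 semitones, spelled as an F → F##
= F##


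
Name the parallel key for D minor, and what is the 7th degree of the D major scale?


Parallel keys share the same tonic but differ in mode
D minor → parallel is D major
D major scale: D E F# G A B C#
= D major; 7th degree = C#


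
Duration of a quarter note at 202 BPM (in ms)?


One quarter-note beat = 60000 / BPM = 60000 / 202 ms
Duration = 60000 / 202
= 297.0 ms


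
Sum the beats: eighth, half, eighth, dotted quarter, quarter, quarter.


Reasoning:
Beat values:
  eighth = 0.5 beats
  half = 2 beats
  eighth = 0.5 beats
  dotted quarter = 1.5 beats
  quarter = 1 beat
  quarter = 1 beat
Sum = 0.5 + 2 + 0.5 + 1.5 + 1 + 1
= 6.5 beats


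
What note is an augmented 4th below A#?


Working:
A 4th spans 4 letter names, so from A we land on E
An augmented 4th = 6 semitones below A#
Spell E at that pitch: E
= E


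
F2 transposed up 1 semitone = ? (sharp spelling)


Solution.
F2: chromatic position 5 in octave 2 → absolute = 2×12 + 5 = 29
Transpose up 1: 29 + 1 = 30
30 = 2×12 + 6 → F# in octave 2
Result = F#2


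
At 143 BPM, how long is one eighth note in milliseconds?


Solution.
One quarter-note beat = 60000 / BPM = 60000 / 143 ms
Eighth note = 1/2 × quarter note
Duration = 1/2 × 60000 / 143 = 30000 / 143
= 209.8 ms


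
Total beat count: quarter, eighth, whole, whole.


Reasoning:
Beat values:
  quarter = 1 beat
  eighth = 0.5 beats
  whole = 4 beats
  whole = 4 beats
Sum = 1 + 0.5 + 4 + 4
= 9.5 beats


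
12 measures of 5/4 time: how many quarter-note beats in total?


Reasoning:
Time signature 5/4: the bottom number 4 means the quarter note gets one count
The top number 5 means 5 quarter-note beats per measure
Total = 5 × 12 measures
= 60 quarter-note beats


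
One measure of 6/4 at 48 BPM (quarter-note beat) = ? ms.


Step by step:
Quarter-note beat duration = 60000 / 48 ms
Beats per measure (6/4) = 6
One measure = 6 × 60000 / 48 = 360000 / 48 ms
= 7500.0 ms


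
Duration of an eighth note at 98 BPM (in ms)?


Let's work it out.
One quarter-note beat = 60000 / BPM = 60000 / 98 ms
Eighth note = 1/2 × quarter note
Duration = 1/2 × 60000 / 98 = 30000 / 98
= 306.1 ms


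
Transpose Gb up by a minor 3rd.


Let's work it out.
minor 3rd: 3 letter names, 3 semitones
Letter: G + 2 → B
Pitch: Gb + 3 semitones, spelled as a B → Bbb
= Bbb


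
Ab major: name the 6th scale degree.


Let's work it out.
Major scale pattern: W-W-H-W-W-W-H (2-2-1-2-2-2-1 semitones)
Starting from Ab:
  Ab + 2 semitones → Bb
  Bb + 2 semitones → C
  C + 1 semitone → Db
  Db + 2 semitones → Eb
  Eb + 2 semitones → F
  F + 2 semitones → G
  G + 1 semitone → Ab
Scale: Ab Bb C Db Eb F G
Degree 6 = F


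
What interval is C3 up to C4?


Working:
Letter names: C → C spans 8 letter names → an octave
Semitones: C3 → C4 = 12 half-steps
An octave of 12 semitones is a perfect octave
= perfect octave


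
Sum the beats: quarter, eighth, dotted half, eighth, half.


Solution.
Beat values:
  quarter = 1 beat
  eighth = 0.5 beats
  dotted half = 3 beats
  eighth = 0.5 beats
  half = 2 beats
Sum = 1 + 0.5 + 3 + 0.5 + 2
= 7 beats


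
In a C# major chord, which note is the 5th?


Working:
Major triad = root + major 3rd (4 semitones) + perfect 5th (7 semitones)
A triad on C# stacks thirds, so the chord tones use letter names C-E-G
Root: C#
Major 3rd above C#: E#
Perfect 5th above C#: G#
The 5th = G#


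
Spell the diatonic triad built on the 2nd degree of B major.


B major scale: B C# D# E F# G# A#
Diatonic triad on degree 2 stacks scale notes 2, 4, 6: C# E G#
C#→E = 3 semitones; C#→G# = 7 semitones → minor triad
= C# E G# (minor)


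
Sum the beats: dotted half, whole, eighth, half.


Working:
Beat values:
  dotted half = 3 beats
  whole = 4 beats
  eighth = 0.5 beats
  half = 2 beats
Sum = 3 + 4 + 0.5 + 2
= 9.5 beats


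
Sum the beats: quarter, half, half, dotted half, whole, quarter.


Beat values:
  quarter = 1 beat
  half = 2 beats
  half = 2 beats
  dotted half = 3 beats
  whole = 4 beats
  quarter = 1 beat
Sum = 1 + 2 + 2 + 3 + 4 + 1
= 13 beats


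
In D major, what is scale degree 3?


Major scale pattern: W-W-H-W-W-W-H (2-2-1-2-2-2-1 semitones)
Starting from D:
  D + 2 semitones → E
  E + 2 semitones → F#
  F# + 1 semitone → G
  G + 2 semitones → A
  A + 2 semitones → B
  B + 2 semitones → C#
  C# + 1 semitone → D
Scale: D E F# G A B C#
Degree 3 = F#


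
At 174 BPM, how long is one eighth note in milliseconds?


Reasoning:
One quarter-note beat = 60000 / BPM = 60000 / 174 ms
Eighth note = 1/2 × quarter note
Duration = 1/2 × 60000 / 174 = 30000 / 174
= 172.4 ms


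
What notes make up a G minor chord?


Minor triad = root + minor 3rd (3 semitones) + perfect 5th (7 semitones)
A triad on G stacks thirds, so the chord tones use letter names G-B-D
Root: G
Minor 3rd above G: Bb
Perfect 5th above G: D
Chord = G Bb D


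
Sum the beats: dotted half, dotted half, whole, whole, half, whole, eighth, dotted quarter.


Working:
Beat values:
  dotted half = 3 beats
  dotted half = 3 beats
  whole = 4 beats
  whole = 4 beats
  half = 2 beats
  whole = 4 beats
  eighth = 0.5 beats
  dotted quarter = 1.5 beats
Sum = 3 + 3 + 4 + 4 + 2 + 4 + 0.5 + 1.5
= 22 beats


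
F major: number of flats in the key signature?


Flat major keys: C(0), F(1), Bb(2), Eb(3), Ab(4), Db(5), Gb(6), Cb(7)
F major has 1 flat
Order of flats: Bb Eb Ab Db Gb Cb Fb → first 1: Bb
= 1 flat


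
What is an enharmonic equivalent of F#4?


Enharmonic notes sound the same pitch but are spelled with different letter names
F# and Gb name the same pitch class
= Gb4


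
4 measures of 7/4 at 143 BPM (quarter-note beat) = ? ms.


Working:
Quarter-note beat duration = 60000 / 143 ms
Beats per measure (7/4) = 7
One measure = 7 × 60000 / 143 = 420000 / 143 ms
4 measures = 4 × 420000 / 143 = 1680000 / 143
= 11748.3 ms


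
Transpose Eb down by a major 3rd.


Solution.
major 3rd: 3 letter names, 4 semitones
Letter: E - 2 → C
Pitch: Eb - 4 semitones, spelled as a C → Cb
= Cb


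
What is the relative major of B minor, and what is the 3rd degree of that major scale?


Working:
The relative major shares the key signature and is a minor 3rd above the minor tonic
A minor 3rd above B is D
→ relative major of B minor is D major
D major scale: D E F# G A B C#
= D major; 3rd degree = F#


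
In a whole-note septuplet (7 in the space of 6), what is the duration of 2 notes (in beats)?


Septuplet: 7 notes occupy the space of 6 whole notes
Space = 6 × 4 = 24 beats
Each septuplet note = 24 / 7 = 24/7 beats
2 notes = 2 × 24/7 = 48/7
= 48/7 beats


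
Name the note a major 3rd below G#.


Let's work it out.
A 3rd spans 3 letter names, so from G we land on E
A major 3rd = 4 semitones below G#
Spell E at that pitch: E
= E


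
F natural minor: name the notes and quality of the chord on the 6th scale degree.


Let's work it out.
F natural minor scale: F G Ab Bb C Db Eb
Diatonic triad on degree 6 stacks scale notes 6, 1, 3: Db F Ab
Db→F = 4 semitones; Db→Ab = 7 semitones → major triad
= Db F Ab (major)


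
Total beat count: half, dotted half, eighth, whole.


Solution.
Beat values:
  half = 2 beats
  dotted half = 3 beats
  eighth = 0.5 beats
  whole = 4 beats
Sum = 2 + 3 + 0.5 + 4
= 9.5 beats


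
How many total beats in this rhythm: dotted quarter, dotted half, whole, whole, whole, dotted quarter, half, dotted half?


Let's work it out.
Beat values:
  dotted quarter = 1.5 beats
  dotted half = 3 beats
  whole = 4 beats
  whole = 4 beats
  whole = 4 beats
  dotted quarter = 1.5 beats
  half = 2 beats
  dotted half = 3 beats
Sum = 1.5 + 3 + 4 + 4 + 4 + 1.5 + 2 + 3
= 23 beats


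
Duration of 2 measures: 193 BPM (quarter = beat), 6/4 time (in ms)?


Reasoning:
Quarter-note beat duration = 60000 / 193 ms
Beats per measure (6/4) = 6
One measure = 6 × 60000 / 193 = 360000 / 193 ms
2 measures = 2 × 360000 / 193 = 720000 / 193
= 3730.6 ms


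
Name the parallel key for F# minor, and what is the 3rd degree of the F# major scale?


Solution.
Parallel keys share the same tonic but differ in mode
F# minor → parallel is F# major
F# major scale: F# G# A# B C# D# E#
= F# major; 3rd degree = A#


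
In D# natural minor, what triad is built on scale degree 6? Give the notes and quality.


Solution.
D# natural minor scale: D# E# F# G# A# B C#
Diatonic triad on degree 6 stacks scale notes 6, 1, 3: B D# F#
B→D# = 4 semitones; B→F# = 7 semitones → major triad
= B D# F# (major)


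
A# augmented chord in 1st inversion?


Step by step:
Root position: A# C## E##
1st inversion: move root up an octave
Bass note: C##
Notes (bottom to top) = C## E## A#


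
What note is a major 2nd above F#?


Step by step:
A 2nd spans 2 letter names, so from F we land on G
A major 2nd = 2 semitones above F#
Spell G at that pitch: G#
= G#


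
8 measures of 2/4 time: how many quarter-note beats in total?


Reasoning:
Time signature 2/4: the bottom number 4 means the quarter note gets one count
The top number 2 means 2 quarter-note beats per measure
Total = 2 × 8 measures
= 16 quarter-note beats


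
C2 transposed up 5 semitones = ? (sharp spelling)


Working:
C2: chromatic position 0 in octave 2 → absolute = 2×12 + 0 = 24
Transpose up 5: 24 + 5 = 29
29 = 2×12 + 5 → F in octave 2
Result = F2


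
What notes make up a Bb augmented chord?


Solution.
Augmented triad = root + major 3rd (4 semitones) + augmented 5th (8 semitones)
A triad on Bb stacks thirds, so the chord tones use letter names B-D-F
Root: Bb
Major 3rd above Bb: D
Augmented 5th above Bb: F#
Chord = Bb D F#


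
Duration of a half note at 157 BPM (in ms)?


Let's work it out.
One quarter-note beat = 60000 / BPM = 60000 / 157 ms
Half note = 2 × quarter note
Duration = 2 × 60000 / 157 = 120000 / 157
= 764.3 ms


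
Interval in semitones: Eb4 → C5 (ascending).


Working:
Absolute semitone position = octave×12 + chromatic position
Eb4: 4×12 + 3 = 51
C5: 5×12 + 0 = 60
Difference = 60 - 51 = 9
= 9 semitones


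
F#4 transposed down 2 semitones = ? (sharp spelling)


Solution.
F#4: chromatic position 6 in octave 4 → absolute = 4×12 + 6 = 54
Transpose down 2: 54 - 2 = 52
52 = 4×12 + 4 → E in octave 4
Result = E4


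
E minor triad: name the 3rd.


Working:
Minor triad = root + minor 3rd (3 semitones) + perfect 5th (7 semitones)
A triad on E stacks thirds, so the chord tones use letter names E-G-B
Root: E
Minor 3rd above E: G
Perfect 5th above E: B
The 3rd = G


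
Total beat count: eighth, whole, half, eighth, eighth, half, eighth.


Solution.
Beat values:
  eighth = 0.5 beats
  whole = 4 beats
  half = 2 beats
  eighth = 0.5 beats
  eighth = 0.5 beats
  half = 2 beats
  eighth = 0.5 beats
Sum = 0.5 + 4 + 2 + 0.5 + 0.5 + 2 + 0.5
= 10 beats


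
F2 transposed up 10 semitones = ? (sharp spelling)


Solution.
F2: chromatic position 5 in octave 2 → absolute = 2×12 + 5 = 29
Transpose up 10: 29 + 10 = 39
39 = 3×12 + 3 → D# in octave 3
Result = D#3


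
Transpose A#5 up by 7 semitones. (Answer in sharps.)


Step by step:
A#5: chromatic position 10 in octave 5 → absolute = 5×12 + 10 = 70
Transpose up 7: 70 + 7 = 77
77 = 6×12 + 5 → F in octave 6
Result = F6


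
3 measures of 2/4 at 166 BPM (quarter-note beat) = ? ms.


Solution.
Quarter-note beat duration = 60000 / 166 ms
Beats per measure (2/4) = 2
One measure = 2 × 60000 / 166 = 120000 / 166 ms
3 measures = 3 × 120000 / 166 = 360000 / 166
= 2168.7 ms


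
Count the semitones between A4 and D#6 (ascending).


Solution.
Absolute semitone position = octave×12 + chromatic position
A4: 4×12 + 9 = 57
D#6: 6×12 + 3 = 75
Difference = 75 - 57 = 18
= 18 semitones


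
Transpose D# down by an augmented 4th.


Working:
augmented 4th: 4 letter names, 6 semitones
Letter: D - 3 → A
Pitch: D# - 6 semitones, spelled as an A → A
= A


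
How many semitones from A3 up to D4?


Step by step:
Absolute semitone position = octave×12 + chromatic position
A3: 3×12 + 9 = 45
D4: 4×12 + 2 = 50
Difference = 50 - 45 = 5
= 5 semitones


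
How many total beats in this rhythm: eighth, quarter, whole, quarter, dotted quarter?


Beat values:
  eighth = 0.5 beats
  quarter = 1 beat
  whole = 4 beats
  quarter = 1 beat
  dotted quarter = 1.5 beats
Sum = 0.5 + 1 + 4 + 1 + 1.5
= 8 beats


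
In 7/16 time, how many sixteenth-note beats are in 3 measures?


Reasoning:
Time signature 7/16: the bottom number 16 means the sixteenth note gets one count
The top number 7 means 7 sixteenth-note beats per measure
Total = 7 × 3 measures
= 21 sixteenth-note beats


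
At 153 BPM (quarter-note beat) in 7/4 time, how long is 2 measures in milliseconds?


Working:
Quarter-note beat duration = 60000 / 153 ms
Beats per measure (7/4) = 7
One measure = 7 × 60000 / 153 = 420000 / 153 ms
2 measures = 2 × 420000 / 153 = 840000 / 153
= 5490.2 ms


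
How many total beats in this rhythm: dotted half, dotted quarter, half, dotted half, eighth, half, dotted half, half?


Reasoning:
Beat values:
  dotted half = 3 beats
  dotted quarter = 1.5 beats
  half = 2 beats
  dotted half = 3 beats
  eighth = 0.5 beats
  half = 2 beats
  dotted half = 3 beats
  half = 2 beats
Sum = 3 + 1.5 + 2 + 3 + 0.5 + 2 + 3 + 2
= 17 beats


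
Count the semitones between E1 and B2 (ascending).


Solution.
Absolute semitone position = octave×12 + chromatic position
E1: 1×12 + 4 = 16
B2: 2×12 + 11 = 35
Difference = 35 - 16 = 19
= 19 semitones
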